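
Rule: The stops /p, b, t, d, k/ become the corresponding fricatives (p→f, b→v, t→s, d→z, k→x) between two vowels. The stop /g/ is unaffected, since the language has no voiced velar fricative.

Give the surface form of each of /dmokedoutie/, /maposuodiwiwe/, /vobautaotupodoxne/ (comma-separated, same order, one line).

dmoxezousie, mafosuoziwiwe, vovausaosufozoxne

/dmokedoutie/: /k/ is a stop between vowels /o/ and /e/, so it spirantizes to the fricative [x]. /d/ is a stop between vowels /e/ and /o/, so it spirantizes to the fricative [z]. /t/ is a stop between vowels /u/ and /i/, so it spirantizes to the fricative [s]. → [dmoxezousie].
/maposuodiwiwe/: /p/ is a stop between vowels /a/ and /o/, so it spirantizes to the fricative [f]. /d/ is a stop between vowels /o/ and /i/, so it spirantizes to the fricative [z]. → [mafosuoziwiwe].
/vobautaotupodoxne/: /b/ is a stop between vowels /o/ and /a/, so it spirantizes to the fricative [v]. /t/ is a stop between vowels /u/ and /a/, so it spirantizes to the fricative [s]. /t/ is a stop between vowels /o/ and /u/, so it spirantizes to the fricative [s]. /p/ is a stop between vowels /u/ and /o/, so it spirantizes to the fricative [f]. /d/ is a stop between vowels /o/ and /o/, so it spirantizes to the fricative [z]. → [vovausaosufozoxne].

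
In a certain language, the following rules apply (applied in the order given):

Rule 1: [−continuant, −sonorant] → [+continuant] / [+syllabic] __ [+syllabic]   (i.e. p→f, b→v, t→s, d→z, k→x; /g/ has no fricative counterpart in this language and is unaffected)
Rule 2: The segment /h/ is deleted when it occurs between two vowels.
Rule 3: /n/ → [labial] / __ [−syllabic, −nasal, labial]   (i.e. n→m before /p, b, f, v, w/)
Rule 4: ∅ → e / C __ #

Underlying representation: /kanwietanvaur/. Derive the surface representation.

kamwiesamvaure

Rule 1 (intervocalic spirantization): /t/ is a stop between vowels /e/ and /a/, so it spirantizes to the fricative [s]. /kanwietanvaur/ → kanwiesanvaur.
Rule 2 (intervocalic h-deletion): no segment meets the environment; /kanwiesanvaur/ is unchanged.
Rule 3 (nasal place assimilation): /n/ precedes the labial consonant /w/, so it assimilates in place to [m]. /n/ precedes the labial consonant /v/, so it assimilates in place to [m]. /kanwiesanvaur/ → kamwiesamvaur.
Rule 4 (final e-epenthesis): the form ends in the consonant /r/, so [e] is inserted word-finally. /kamwiesamvaur/ → kamwiesamvaure.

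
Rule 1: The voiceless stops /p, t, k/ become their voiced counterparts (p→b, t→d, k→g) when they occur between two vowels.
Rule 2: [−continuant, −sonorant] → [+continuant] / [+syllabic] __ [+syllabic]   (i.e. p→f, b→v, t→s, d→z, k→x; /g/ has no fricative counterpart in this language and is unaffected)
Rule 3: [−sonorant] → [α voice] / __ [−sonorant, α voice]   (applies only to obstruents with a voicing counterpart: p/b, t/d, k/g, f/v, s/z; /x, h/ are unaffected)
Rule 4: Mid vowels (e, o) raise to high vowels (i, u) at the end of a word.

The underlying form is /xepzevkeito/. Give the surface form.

Rule 1 (intervocalic voicing): /t/ is a voiceless stop between vowels /i/ and /o/, so it voices to [d]. /xepzevkeito/ → xepzevkeido.
Rule 2 (intervocalic spirantization): /d/ is a stop between vowels /i/ and /o/, so it spirantizes to the fricative [z]. /xepzevkeido/ → xepzevkeizo.
Rule 3 (regressive voicing assimilation): /p/ precedes the voiced obstruent /z/, so it voices to [b] by assimilation. /v/ precedes the voiceless obstruent /k/, so it devoices to [f] by assimilation. /xepzevkeizo/ → xebzefkeizo.
Rule 4 (final vowel raising): /o/ is a mid vowel in word-final position, so it raises to [u]. /xebzefkeizo/ → xebzefkeizu.

xebzefkeizu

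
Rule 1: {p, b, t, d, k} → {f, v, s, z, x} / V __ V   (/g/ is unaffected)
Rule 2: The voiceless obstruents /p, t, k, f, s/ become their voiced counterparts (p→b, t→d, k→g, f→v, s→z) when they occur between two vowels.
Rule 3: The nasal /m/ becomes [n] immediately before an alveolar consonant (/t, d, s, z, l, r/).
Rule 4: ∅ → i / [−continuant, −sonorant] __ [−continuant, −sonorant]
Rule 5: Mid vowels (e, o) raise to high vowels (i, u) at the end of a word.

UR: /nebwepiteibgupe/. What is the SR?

nebwevizeibiguvi

Rule 1 (intervocalic spirantization): /p/ is a stop between vowels /e/ and /i/, so it spirantizes to the fricative [f]. /t/ is a stop between vowels /i/ and /e/, so it spirantizes to the fricative [s]. /p/ is a stop between vowels /u/ and /e/, so it spirantizes to the fricative [f]. /nebwepiteibgupe/ → nebwefiseibgufe.
Rule 2 (intervocalic voicing): /f/ is a voiceless obstruent between vowels /e/ and /i/, so it voices to [v]. /s/ is a voiceless obstruent between vowels /i/ and /e/, so it voices to [z]. /f/ is a voiceless obstruent between vowels /u/ and /e/, so it voices to [v]. /nebwefiseibgufe/ → nebwevizeibguve.
Rule 3 (nasal place assimilation): no segment meets the environment; /nebwevizeibguve/ is unchanged.
Rule 4 (stop-cluster i-epenthesis): /b/ and /g/ form a stop–stop cluster, so [i] is inserted between them. /nebwevizeibguve/ → nebwevizeibiguve.
Rule 5 (final vowel raising): /e/ is a mid vowel in word-final position, so it raises to [i]. /nebwevizeibiguve/ → nebwevizeibiguvi.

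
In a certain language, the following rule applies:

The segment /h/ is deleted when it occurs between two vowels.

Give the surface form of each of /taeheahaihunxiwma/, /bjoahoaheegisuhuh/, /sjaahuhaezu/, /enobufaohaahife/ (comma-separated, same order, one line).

/taeheahaihunxiwma/: /h/ occurs between vowels /e/ and /e/, so it deletes. /h/ occurs between vowels /a/ and /a/, so it deletes. /h/ occurs between vowels /i/ and /u/, so it deletes. → [taeeaaiunxiwma].
/bjoahoaheegisuhuh/: /h/ occurs between vowels /a/ and /o/, so it deletes. /h/ occurs between vowels /a/ and /e/, so it deletes. /h/ occurs between vowels /u/ and /u/, so it deletes. → [bjoaoaeegisuuh].
/sjaahuhaezu/: /h/ occurs between vowels /a/ and /u/, so it deletes. /h/ occurs between vowels /u/ and /a/, so it deletes. → [sjaauaezu].
/enobufaohaahife/: /h/ occurs between vowels /o/ and /a/, so it deletes. /h/ occurs between vowels /a/ and /i/, so it deletes. → [enobufaoaaife].

taeeaaiunxiwma, bjoaoaeegisuuh, sjaauaezu, enobufaoaaife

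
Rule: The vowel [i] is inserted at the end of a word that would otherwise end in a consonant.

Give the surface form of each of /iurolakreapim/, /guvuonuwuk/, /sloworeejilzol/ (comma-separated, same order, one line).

iurolakreapimi, guvuonuwuki, sloworeejilzoli

/iurolakreapim/: the form ends in the consonant /m/, so [i] is inserted word-finally. → [iurolakreapimi].
/guvuonuwuk/: the form ends in the consonant /k/, so [i] is inserted word-finally. → [guvuonuwuki].
/sloworeejilzol/: the form ends in the consonant /l/, so [i] is inserted word-finally. → [sloworeejilzoli].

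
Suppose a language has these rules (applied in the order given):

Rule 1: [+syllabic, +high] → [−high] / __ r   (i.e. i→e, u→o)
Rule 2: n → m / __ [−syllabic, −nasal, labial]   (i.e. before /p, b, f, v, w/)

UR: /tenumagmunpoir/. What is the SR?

tenumagmumpoer

Rule 1 (pre-rhotic lowering): /i/ is a high vowel immediately before /r/, so it lowers to [e]. /tenumagmunpoir/ → tenumagmunpoer.
Rule 2 (nasal place assimilation): /n/ precedes the labial consonant /p/, so it assimilates in place to [m]. /tenumagmunpoer/ → tenumagmumpoer.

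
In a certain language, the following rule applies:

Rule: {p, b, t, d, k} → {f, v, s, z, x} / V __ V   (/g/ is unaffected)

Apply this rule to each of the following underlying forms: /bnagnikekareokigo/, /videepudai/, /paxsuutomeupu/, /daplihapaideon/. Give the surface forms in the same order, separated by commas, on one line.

/bnagnikekareokigo/: /k/ is a stop between vowels /i/ and /e/, so it spirantizes to the fricative [x]. /k/ is a stop between vowels /e/ and /a/, so it spirantizes to the fricative [x]. /k/ is a stop between vowels /o/ and /i/, so it spirantizes to the fricative [x]. → [bnagnixexareoxigo].
/videepudai/: /d/ is a stop between vowels /i/ and /e/, so it spirantizes to the fricative [z]. /p/ is a stop between vowels /e/ and /u/, so it spirantizes to the fricative [f]. /d/ is a stop between vowels /u/ and /a/, so it spirantizes to the fricative [z]. → [vizeefuzai].
/paxsuutomeupu/: /t/ is a stop between vowels /u/ and /o/, so it spirantizes to the fricative [s]. /p/ is a stop between vowels /u/ and /u/, so it spirantizes to the fricative [f]. → [paxsuusomeufu].
/daplihapaideon/: /p/ is a stop between vowels /a/ and /a/, so it spirantizes to the fricative [f]. /d/ is a stop between vowels /i/ and /e/, so it spirantizes to the fricative [z]. → [daplihafaizeon].

bnagnixexareoxigo, vizeefuzai, paxsuusomeufu, daplihafaizeon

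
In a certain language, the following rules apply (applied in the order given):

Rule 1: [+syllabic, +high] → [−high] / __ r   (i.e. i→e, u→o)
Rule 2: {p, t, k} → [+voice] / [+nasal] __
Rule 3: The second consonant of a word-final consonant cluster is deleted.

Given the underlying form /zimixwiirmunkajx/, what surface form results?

zimixwiermungaj

Rule 1 (pre-rhotic lowering): /i/ is a high vowel immediately before /r/, so it lowers to [e]. /zimixwiirmunkajx/ → zimixwiermunkajx.
Rule 2 (post-nasal voicing): /k/ is a voiceless stop immediately after the nasal /n/, so it voices to [g]. /zimixwiermunkajx/ → zimixwiermungajx.
Rule 3 (final cluster simplification): /x/ is the second consonant of a word-final cluster /jx/, so it deletes. /zimixwiermungajx/ → zimixwiermungaj.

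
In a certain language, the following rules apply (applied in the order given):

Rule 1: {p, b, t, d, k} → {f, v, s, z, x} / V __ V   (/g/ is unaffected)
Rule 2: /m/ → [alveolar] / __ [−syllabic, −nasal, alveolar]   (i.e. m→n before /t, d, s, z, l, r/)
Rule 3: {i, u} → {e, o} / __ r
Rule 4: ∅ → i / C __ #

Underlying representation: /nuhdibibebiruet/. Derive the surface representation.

Rule 1 (intervocalic spirantization): /b/ is a stop between vowels /i/ and /i/, so it spirantizes to the fricative [v]. /b/ is a stop between vowels /i/ and /e/, so it spirantizes to the fricative [v]. /b/ is a stop between vowels /e/ and /i/, so it spirantizes to the fricative [v]. /nuhdibibebiruet/ → nuhdiviveviruet.
Rule 2 (nasal place assimilation): no segment meets the environment; /nuhdiviveviruet/ is unchanged.
Rule 3 (pre-rhotic lowering): /i/ is a high vowel immediately before /r/, so it lowers to [e]. /nuhdiviveviruet/ → nuhdiviveveruet.
Rule 4 (final i-epenthesis): the form ends in the consonant /t/, so [i] is inserted word-finally. /nuhdiviveveruet/ → nuhdiviveverueti.

nuhdiviveverueti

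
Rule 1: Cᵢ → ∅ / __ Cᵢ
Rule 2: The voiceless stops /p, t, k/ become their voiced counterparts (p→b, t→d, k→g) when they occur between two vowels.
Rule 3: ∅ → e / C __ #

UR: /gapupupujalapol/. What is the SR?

Rule 1 (degemination): no segment meets the environment; /gapupupujalapol/ is unchanged.
Rule 2 (intervocalic voicing): /p/ is a voiceless stop between vowels /a/ and /u/, so it voices to [b]. /p/ is a voiceless stop between vowels /u/ and /u/, so it voices to [b]. /p/ is a voiceless stop between vowels /u/ and /u/, so it voices to [b]. /p/ is a voiceless stop between vowels /a/ and /o/, so it voices to [b]. /gapupupujalapol/ → gabububujalabol.
Rule 3 (final e-epenthesis): the form ends in the consonant /l/, so [e] is inserted word-finally. /gabububujalabol/ → gabububujalabole.

gabububujalabole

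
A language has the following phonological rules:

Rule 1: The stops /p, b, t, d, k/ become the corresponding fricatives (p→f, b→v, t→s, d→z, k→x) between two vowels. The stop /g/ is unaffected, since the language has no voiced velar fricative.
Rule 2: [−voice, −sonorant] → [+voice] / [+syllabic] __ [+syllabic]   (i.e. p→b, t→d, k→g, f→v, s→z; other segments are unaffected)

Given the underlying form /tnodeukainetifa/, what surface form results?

tnozeuxaineziva

Rule 1 (intervocalic spirantization): /d/ is a stop between vowels /o/ and /e/, so it spirantizes to the fricative [z]. /k/ is a stop between vowels /u/ and /a/, so it spirantizes to the fricative [x]. /t/ is a stop between vowels /e/ and /i/, so it spirantizes to the fricative [s]. /tnodeukainetifa/ → tnozeuxainesifa.
Rule 2 (intervocalic voicing): /s/ is a voiceless obstruent between vowels /e/ and /i/, so it voices to [z]. /f/ is a voiceless obstruent between vowels /i/ and /a/, so it voices to [v]. /tnozeuxainesifa/ → tnozeuxaineziva.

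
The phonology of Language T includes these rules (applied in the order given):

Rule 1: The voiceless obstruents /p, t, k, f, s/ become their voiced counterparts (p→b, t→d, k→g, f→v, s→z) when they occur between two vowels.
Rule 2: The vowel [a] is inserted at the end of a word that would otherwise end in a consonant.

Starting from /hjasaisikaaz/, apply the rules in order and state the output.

hjazaizigaaza

Rule 1 (intervocalic voicing): /s/ is a voiceless obstruent between vowels /a/ and /a/, so it voices to [z]. /s/ is a voiceless obstruent between vowels /i/ and /i/, so it voices to [z]. /k/ is a voiceless obstruent between vowels /i/ and /a/, so it voices to [g]. /hjasaisikaaz/ → hjazaizigaaz.
Rule 2 (final a-epenthesis): the form ends in the consonant /z/, so [a] is inserted word-finally. /hjazaizigaaz/ → hjazaizigaaza.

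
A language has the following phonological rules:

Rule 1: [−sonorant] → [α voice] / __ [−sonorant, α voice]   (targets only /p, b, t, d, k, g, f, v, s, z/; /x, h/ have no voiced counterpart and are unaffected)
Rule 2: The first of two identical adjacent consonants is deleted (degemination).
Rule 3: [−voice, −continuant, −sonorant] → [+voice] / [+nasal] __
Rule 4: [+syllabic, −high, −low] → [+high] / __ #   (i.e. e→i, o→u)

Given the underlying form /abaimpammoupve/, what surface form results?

Rule 1 (regressive voicing assimilation): /p/ precedes the voiced obstruent /v/, so it voices to [b] by assimilation. /abaimpammoupve/ → abaimpammoubve.
Rule 2 (degemination): /mm/ is a geminate; the first /m/ deletes. /abaimpammoubve/ → abaimpamoubve.
Rule 3 (post-nasal voicing): /p/ is a voiceless stop immediately after the nasal /m/, so it voices to [b]. /abaimpamoubve/ → abaimbamoubve.
Rule 4 (final vowel raising): /e/ is a mid vowel in word-final position, so it raises to [i]. /abaimbamoubve/ → abaimbamoubvi.

abaimbamoubvi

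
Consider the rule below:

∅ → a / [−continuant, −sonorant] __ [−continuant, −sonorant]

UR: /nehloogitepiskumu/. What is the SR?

nehloogitepiskumu

No segment of /nehloogitepiskumu/ meets the structural description of the rule, so the form surfaces unchanged.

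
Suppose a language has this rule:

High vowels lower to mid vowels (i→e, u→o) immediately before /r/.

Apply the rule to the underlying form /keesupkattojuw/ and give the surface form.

keesupkattojuw

No segment of /keesupkattojuw/ meets the structural description of the rule, so the form surfaces unchanged.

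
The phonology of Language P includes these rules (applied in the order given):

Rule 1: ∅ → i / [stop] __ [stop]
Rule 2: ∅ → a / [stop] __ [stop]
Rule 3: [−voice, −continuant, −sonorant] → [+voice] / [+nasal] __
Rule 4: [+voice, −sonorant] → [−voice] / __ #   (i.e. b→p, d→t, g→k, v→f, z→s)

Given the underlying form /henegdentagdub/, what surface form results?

henegidendagidup

Rule 1 (stop-cluster i-epenthesis): /g/ and /d/ form a stop–stop cluster, so [i] is inserted between them. /g/ and /d/ form a stop–stop cluster, so [i] is inserted between them. /henegdentagdub/ → henegidentagidub.
Rule 2 (stop-cluster a-epenthesis): no segment meets the environment; /henegidentagidub/ is unchanged.
Rule 3 (post-nasal voicing): /t/ is a voiceless stop immediately after the nasal /n/, so it voices to [d]. /henegidentagidub/ → henegidendagidub.
Rule 4 (final devoicing): /b/ is a voiced obstruent in word-final position, so it devoices to [p]. /henegidendagidub/ → henegidendagidup.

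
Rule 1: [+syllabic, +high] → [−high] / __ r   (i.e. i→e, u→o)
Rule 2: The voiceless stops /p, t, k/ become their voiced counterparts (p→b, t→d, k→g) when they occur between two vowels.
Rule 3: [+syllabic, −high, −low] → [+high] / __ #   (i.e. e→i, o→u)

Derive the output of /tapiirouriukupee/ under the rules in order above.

tabierooriugubei

Rule 1 (pre-rhotic lowering): /i/ is a high vowel immediately before /r/, so it lowers to [e]. /u/ is a high vowel immediately before /r/, so it lowers to [o]. /tapiirouriukupee/ → tapierooriukupee.
Rule 2 (intervocalic voicing): /p/ is a voiceless stop between vowels /a/ and /i/, so it voices to [b]. /k/ is a voiceless stop between vowels /u/ and /u/, so it voices to [g]. /p/ is a voiceless stop between vowels /u/ and /e/, so it voices to [b]. /tapierooriukupee/ → tabierooriugubee.
Rule 3 (final vowel raising): /e/ is a mid vowel in word-final position, so it raises to [i]. /tabierooriugubee/ → tabierooriugubei.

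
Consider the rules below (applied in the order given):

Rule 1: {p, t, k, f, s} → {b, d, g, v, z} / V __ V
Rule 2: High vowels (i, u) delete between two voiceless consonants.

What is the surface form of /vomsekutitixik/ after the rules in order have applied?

Rule 1 (intervocalic voicing): /k/ is a voiceless obstruent between vowels /e/ and /u/, so it voices to [g]. /t/ is a voiceless obstruent between vowels /u/ and /i/, so it voices to [d]. /t/ is a voiceless obstruent between vowels /i/ and /i/, so it voices to [d]. /vomsekutitixik/ → vomsegudidixik.
Rule 2 (high vowel syncope): /i/ is a high vowel flanked by voiceless consonants /x/ and /k/, so it deletes. /vomsegudidixik/ → vomsegudidixk.

vomsegudidixk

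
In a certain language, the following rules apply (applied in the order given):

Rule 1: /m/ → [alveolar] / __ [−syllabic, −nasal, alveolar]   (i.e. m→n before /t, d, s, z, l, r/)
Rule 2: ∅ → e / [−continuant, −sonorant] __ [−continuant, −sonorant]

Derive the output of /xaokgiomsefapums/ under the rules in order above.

xaokegionsefapuns

Rule 1 (nasal place assimilation): /m/ precedes the alveolar consonant /s/, so it assimilates in place to [n]. /m/ precedes the alveolar consonant /s/, so it assimilates in place to [n]. /xaokgiomsefapums/ → xaokgionsefapuns.
Rule 2 (stop-cluster e-epenthesis): /k/ and /g/ form a stop–stop cluster, so [e] is inserted between them. /xaokgionsefapuns/ → xaokegionsefapuns.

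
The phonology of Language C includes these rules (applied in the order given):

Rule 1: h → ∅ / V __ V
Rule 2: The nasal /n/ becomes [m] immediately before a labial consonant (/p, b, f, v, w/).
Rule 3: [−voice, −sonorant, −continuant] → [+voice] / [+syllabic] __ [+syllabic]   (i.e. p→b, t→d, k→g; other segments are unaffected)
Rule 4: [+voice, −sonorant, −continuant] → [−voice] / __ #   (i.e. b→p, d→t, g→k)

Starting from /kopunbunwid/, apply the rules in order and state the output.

kobumbumwit

Rule 1 (intervocalic h-deletion): no segment meets the environment; /kopunbunwid/ is unchanged.
Rule 2 (nasal place assimilation): /n/ precedes the labial consonant /b/, so it assimilates in place to [m]. /n/ precedes the labial consonant /w/, so it assimilates in place to [m]. /kopunbunwid/ → kopumbumwid.
Rule 3 (intervocalic voicing): /p/ is a voiceless stop between vowels /o/ and /u/, so it voices to [b]. /kopumbumwid/ → kobumbumwid.
Rule 4 (final devoicing): /d/ is a voiced stop in word-final position, so it devoices to [t]. /kobumbumwid/ → kobumbumwit.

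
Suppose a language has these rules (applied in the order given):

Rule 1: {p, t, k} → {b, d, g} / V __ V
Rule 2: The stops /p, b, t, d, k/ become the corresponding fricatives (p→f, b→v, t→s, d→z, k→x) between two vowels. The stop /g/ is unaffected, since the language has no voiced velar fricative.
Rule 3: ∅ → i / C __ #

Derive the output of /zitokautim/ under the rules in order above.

zizogauzimi

Rule 1 (intervocalic voicing): /t/ is a voiceless stop between vowels /i/ and /o/, so it voices to [d]. /k/ is a voiceless stop between vowels /o/ and /a/, so it voices to [g]. /t/ is a voiceless stop between vowels /u/ and /i/, so it voices to [d]. /zitokautim/ → zidogaudim.
Rule 2 (intervocalic spirantization): /d/ is a stop between vowels /i/ and /o/, so it spirantizes to the fricative [z]. /d/ is a stop between vowels /u/ and /i/, so it spirantizes to the fricative [z]. /zidogaudim/ → zizogauzim.
Rule 3 (final i-epenthesis): the form ends in the consonant /m/, so [i] is inserted word-finally. /zizogauzim/ → zizogauzimi.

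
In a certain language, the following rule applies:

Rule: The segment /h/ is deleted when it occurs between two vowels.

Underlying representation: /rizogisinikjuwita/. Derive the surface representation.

rizogisinikjuwita

No segment of /rizogisinikjuwita/ meets the structural description of the rule, so the form surfaces unchanged.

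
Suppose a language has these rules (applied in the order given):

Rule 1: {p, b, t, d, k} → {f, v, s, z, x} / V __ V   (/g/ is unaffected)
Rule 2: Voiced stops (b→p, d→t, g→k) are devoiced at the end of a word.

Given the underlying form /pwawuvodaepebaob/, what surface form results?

pwawuvozaefevaop

Rule 1 (intervocalic spirantization): /d/ is a stop between vowels /o/ and /a/, so it spirantizes to the fricative [z]. /p/ is a stop between vowels /e/ and /e/, so it spirantizes to the fricative [f]. /b/ is a stop between vowels /e/ and /a/, so it spirantizes to the fricative [v]. /pwawuvodaepebaob/ → pwawuvozaefevaob.
Rule 2 (final devoicing): /b/ is a voiced stop in word-final position, so it devoices to [p]. /pwawuvozaefevaob/ → pwawuvozaefevaop.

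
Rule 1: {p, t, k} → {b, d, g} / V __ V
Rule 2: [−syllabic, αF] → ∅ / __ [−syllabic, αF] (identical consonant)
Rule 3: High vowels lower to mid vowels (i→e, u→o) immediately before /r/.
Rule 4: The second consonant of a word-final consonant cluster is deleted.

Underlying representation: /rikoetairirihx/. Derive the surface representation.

Rule 1 (intervocalic voicing): /k/ is a voiceless stop between vowels /i/ and /o/, so it voices to [g]. /t/ is a voiceless stop between vowels /e/ and /a/, so it voices to [d]. /rikoetairirihx/ → rigoedairirihx.
Rule 2 (degemination): no segment meets the environment; /rigoedairirihx/ is unchanged.
Rule 3 (pre-rhotic lowering): /i/ is a high vowel immediately before /r/, so it lowers to [e]. /i/ is a high vowel immediately before /r/, so it lowers to [e]. /rigoedairirihx/ → rigoedaererihx.
Rule 4 (final cluster simplification): /x/ is the second consonant of a word-final cluster /hx/, so it deletes. /rigoedaererihx/ → rigoedaererih.

rigoedaererih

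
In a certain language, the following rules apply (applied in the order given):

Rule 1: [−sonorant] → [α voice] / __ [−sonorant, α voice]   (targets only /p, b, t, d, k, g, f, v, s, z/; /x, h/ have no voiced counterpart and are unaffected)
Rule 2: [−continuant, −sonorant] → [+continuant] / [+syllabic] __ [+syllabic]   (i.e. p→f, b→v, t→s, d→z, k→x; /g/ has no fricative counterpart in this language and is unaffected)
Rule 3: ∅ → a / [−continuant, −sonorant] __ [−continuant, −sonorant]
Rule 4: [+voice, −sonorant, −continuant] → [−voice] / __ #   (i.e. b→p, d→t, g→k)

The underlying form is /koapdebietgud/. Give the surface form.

Rule 1 (regressive voicing assimilation): /p/ precedes the voiced obstruent /d/, so it voices to [b] by assimilation. /t/ precedes the voiced obstruent /g/, so it voices to [d] by assimilation. /koapdebietgud/ → koabdebiedgud.
Rule 2 (intervocalic spirantization): /b/ is a stop between vowels /e/ and /i/, so it spirantizes to the fricative [v]. /koabdebiedgud/ → koabdeviedgud.
Rule 3 (stop-cluster a-epenthesis): /b/ and /d/ form a stop–stop cluster, so [a] is inserted between them. /d/ and /g/ form a stop–stop cluster, so [a] is inserted between them. /koabdeviedgud/ → koabadeviedagud.
Rule 4 (final devoicing): /d/ is a voiced stop in word-final position, so it devoices to [t]. /koabadeviedagud/ → koabadeviedagut.

koabadeviedagut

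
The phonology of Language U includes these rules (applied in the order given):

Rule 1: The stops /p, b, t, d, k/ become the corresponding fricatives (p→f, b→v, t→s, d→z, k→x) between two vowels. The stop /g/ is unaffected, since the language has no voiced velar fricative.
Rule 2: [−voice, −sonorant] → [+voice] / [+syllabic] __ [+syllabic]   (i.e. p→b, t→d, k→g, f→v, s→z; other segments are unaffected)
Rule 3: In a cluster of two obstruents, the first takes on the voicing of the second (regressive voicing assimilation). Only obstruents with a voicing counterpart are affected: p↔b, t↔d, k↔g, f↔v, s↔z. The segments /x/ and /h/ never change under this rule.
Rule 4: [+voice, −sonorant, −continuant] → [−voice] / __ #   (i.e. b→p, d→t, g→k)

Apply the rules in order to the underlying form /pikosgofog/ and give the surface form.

Rule 1 (intervocalic spirantization): /k/ is a stop between vowels /i/ and /o/, so it spirantizes to the fricative [x]. /pikosgofog/ → pixosgofog.
Rule 2 (intervocalic voicing): /f/ is a voiceless obstruent between vowels /o/ and /o/, so it voices to [v]. /pixosgofog/ → pixosgovog.
Rule 3 (regressive voicing assimilation): /s/ precedes the voiced obstruent /g/, so it voices to [z] by assimilation. /pixosgovog/ → pixozgovog.
Rule 4 (final devoicing): /g/ is a voiced stop in word-final position, so it devoices to [k]. /pixozgovog/ → pixozgovok.

pixozgovok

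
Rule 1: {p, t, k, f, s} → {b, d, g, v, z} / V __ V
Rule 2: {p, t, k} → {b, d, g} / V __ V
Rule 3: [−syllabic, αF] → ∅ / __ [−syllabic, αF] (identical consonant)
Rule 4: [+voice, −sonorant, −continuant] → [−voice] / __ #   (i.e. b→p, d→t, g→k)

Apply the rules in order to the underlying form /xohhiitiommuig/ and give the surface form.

Rule 1 (intervocalic voicing): /t/ is a voiceless obstruent between vowels /i/ and /i/, so it voices to [d]. /xohhiitiommuig/ → xohhiidiommuig.
Rule 2 (intervocalic voicing): no segment meets the environment; /xohhiidiommuig/ is unchanged.
Rule 3 (degemination): /hh/ is a geminate; the first /h/ deletes. /mm/ is a geminate; the first /m/ deletes. /xohhiidiommuig/ → xohiidiomuig.
Rule 4 (final devoicing): /g/ is a voiced stop in word-final position, so it devoices to [k]. /xohiidiomuig/ → xohiidiomuik.

xohiidiomuik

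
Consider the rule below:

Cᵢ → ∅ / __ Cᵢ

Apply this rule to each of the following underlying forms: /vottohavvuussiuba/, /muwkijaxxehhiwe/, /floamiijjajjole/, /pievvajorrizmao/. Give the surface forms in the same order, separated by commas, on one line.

votohavuusiuba, muwkijaxehiwe, floamiijajole, pievajorizmao

/vottohavvuussiuba/: /tt/ is a geminate; the first /t/ deletes. /vv/ is a geminate; the first /v/ deletes. /ss/ is a geminate; the first /s/ deletes. → [votohavuusiuba].
/muwkijaxxehhiwe/: /xx/ is a geminate; the first /x/ deletes. /hh/ is a geminate; the first /h/ deletes. → [muwkijaxehiwe].
/floamiijjajjole/: /jj/ is a geminate; the first /j/ deletes. /jj/ is a geminate; the first /j/ deletes. → [floamiijajole].
/pievvajorrizmao/: /vv/ is a geminate; the first /v/ deletes. /rr/ is a geminate; the first /r/ deletes. → [pievajorizmao].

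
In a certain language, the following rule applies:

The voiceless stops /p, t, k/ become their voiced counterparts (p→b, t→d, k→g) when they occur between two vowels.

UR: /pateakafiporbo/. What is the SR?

Scanning /pateakafiporbo/: /p/ at position 1 is not in the conditioning environment; /t/ is a voiceless stop between vowels /a/ and /e/, so it voices to [d]; /k/ is a voiceless stop between vowels /a/ and /a/, so it voices to [g]; /p/ is a voiceless stop between vowels /i/ and /o/, so it voices to [b].
Result: [padeagafiborbo].

padeagafiborbo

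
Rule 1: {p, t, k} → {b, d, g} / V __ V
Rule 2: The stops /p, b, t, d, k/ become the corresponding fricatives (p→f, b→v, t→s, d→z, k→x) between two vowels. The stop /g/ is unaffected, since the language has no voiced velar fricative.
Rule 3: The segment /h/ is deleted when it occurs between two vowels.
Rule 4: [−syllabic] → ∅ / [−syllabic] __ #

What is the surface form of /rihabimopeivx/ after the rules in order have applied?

Rule 1 (intervocalic voicing): /p/ is a voiceless stop between vowels /o/ and /e/, so it voices to [b]. /rihabimopeivx/ → rihabimobeivx.
Rule 2 (intervocalic spirantization): /b/ is a stop between vowels /a/ and /i/, so it spirantizes to the fricative [v]. /b/ is a stop between vowels /o/ and /e/, so it spirantizes to the fricative [v]. /rihabimobeivx/ → rihavimoveivx.
Rule 3 (intervocalic h-deletion): /h/ occurs between vowels /i/ and /a/, so it deletes. /rihavimoveivx/ → riavimoveivx.
Rule 4 (final cluster simplification): /x/ is the second consonant of a word-final cluster /vx/, so it deletes. /riavimoveivx/ → riavimoveiv.

riavimoveiv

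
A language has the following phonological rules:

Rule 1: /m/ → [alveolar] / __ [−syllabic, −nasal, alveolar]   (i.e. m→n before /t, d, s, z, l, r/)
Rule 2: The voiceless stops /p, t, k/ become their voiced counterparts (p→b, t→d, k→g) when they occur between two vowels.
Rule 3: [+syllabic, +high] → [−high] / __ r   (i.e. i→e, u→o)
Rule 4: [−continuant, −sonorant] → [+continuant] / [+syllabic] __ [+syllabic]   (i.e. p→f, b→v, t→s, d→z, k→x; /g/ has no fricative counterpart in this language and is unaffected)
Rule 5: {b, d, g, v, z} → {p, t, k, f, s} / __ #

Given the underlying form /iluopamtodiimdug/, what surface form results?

Rule 1 (nasal place assimilation): /m/ precedes the alveolar consonant /t/, so it assimilates in place to [n]. /m/ precedes the alveolar consonant /d/, so it assimilates in place to [n]. /iluopamtodiimdug/ → iluopantodiindug.
Rule 2 (intervocalic voicing): /p/ is a voiceless stop between vowels /o/ and /a/, so it voices to [b]. /iluopantodiindug/ → iluobantodiindug.
Rule 3 (pre-rhotic lowering): no segment meets the environment; /iluobantodiindug/ is unchanged.
Rule 4 (intervocalic spirantization): /b/ is a stop between vowels /o/ and /a/, so it spirantizes to the fricative [v]. /d/ is a stop between vowels /o/ and /i/, so it spirantizes to the fricative [z]. /iluobantodiindug/ → iluovantoziindug.
Rule 5 (final devoicing): /g/ is a voiced obstruent in word-final position, so it devoices to [k]. /iluovantoziindug/ → iluovantoziinduk.

iluovantoziinduk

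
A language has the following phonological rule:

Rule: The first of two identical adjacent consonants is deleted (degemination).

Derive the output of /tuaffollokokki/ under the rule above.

/ff/ is a geminate; the first /f/ deletes.
/ll/ is a geminate; the first /l/ deletes.
/kk/ is a geminate; the first /k/ deletes.
The other instances of /t/, /f/, /l/, /k/ do not occur in the required environment and remain unchanged.
Surface form: [tuafolokoki].

tuafolokoki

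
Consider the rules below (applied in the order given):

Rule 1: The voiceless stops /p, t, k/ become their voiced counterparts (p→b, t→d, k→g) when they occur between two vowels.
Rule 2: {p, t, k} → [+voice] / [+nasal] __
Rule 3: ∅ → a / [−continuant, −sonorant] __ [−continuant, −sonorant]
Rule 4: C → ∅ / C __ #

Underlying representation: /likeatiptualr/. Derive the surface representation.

Rule 1 (intervocalic voicing): /k/ is a voiceless stop between vowels /i/ and /e/, so it voices to [g]. /t/ is a voiceless stop between vowels /a/ and /i/, so it voices to [d]. /likeatiptualr/ → ligeadiptualr.
Rule 2 (post-nasal voicing): no segment meets the environment; /ligeadiptualr/ is unchanged.
Rule 3 (stop-cluster a-epenthesis): /p/ and /t/ form a stop–stop cluster, so [a] is inserted between them. /ligeadiptualr/ → ligeadipatualr.
Rule 4 (final cluster simplification): /r/ is the second consonant of a word-final cluster /lr/, so it deletes. /ligeadipatualr/ → ligeadipatual.

ligeadipatual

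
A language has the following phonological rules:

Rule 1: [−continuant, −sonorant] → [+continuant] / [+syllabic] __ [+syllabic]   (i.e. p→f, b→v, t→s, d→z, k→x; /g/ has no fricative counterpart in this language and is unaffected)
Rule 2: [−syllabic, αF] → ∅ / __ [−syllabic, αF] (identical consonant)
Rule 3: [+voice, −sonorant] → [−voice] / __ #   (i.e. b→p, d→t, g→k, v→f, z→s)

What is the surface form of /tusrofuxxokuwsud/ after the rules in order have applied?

Rule 1 (intervocalic spirantization): /k/ is a stop between vowels /o/ and /u/, so it spirantizes to the fricative [x]. /tusrofuxxokuwsud/ → tusrofuxxoxuwsud.
Rule 2 (degemination): /xx/ is a geminate; the first /x/ deletes. /tusrofuxxoxuwsud/ → tusrofuxoxuwsud.
Rule 3 (final devoicing): /d/ is a voiced obstruent in word-final position, so it devoices to [t]. /tusrofuxoxuwsud/ → tusrofuxoxuwsut.

tusrofuxoxuwsut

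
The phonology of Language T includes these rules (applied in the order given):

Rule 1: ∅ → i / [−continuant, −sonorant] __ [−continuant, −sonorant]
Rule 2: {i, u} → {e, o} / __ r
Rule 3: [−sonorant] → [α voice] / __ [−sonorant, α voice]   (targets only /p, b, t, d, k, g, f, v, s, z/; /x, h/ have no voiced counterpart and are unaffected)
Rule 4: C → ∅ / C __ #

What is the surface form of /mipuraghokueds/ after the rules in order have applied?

miporakhokuet

Rule 1 (stop-cluster i-epenthesis): no segment meets the environment; /mipuraghokueds/ is unchanged.
Rule 2 (pre-rhotic lowering): /u/ is a high vowel immediately before /r/, so it lowers to [o]. /mipuraghokueds/ → miporaghokueds.
Rule 3 (regressive voicing assimilation): /g/ precedes the voiceless obstruent /h/, so it devoices to [k] by assimilation. /d/ precedes the voiceless obstruent /s/, so it devoices to [t] by assimilation. /miporaghokueds/ → miporakhokuets.
Rule 4 (final cluster simplification): /s/ is the second consonant of a word-final cluster /ts/, so it deletes. /miporakhokuets/ → miporakhokuet.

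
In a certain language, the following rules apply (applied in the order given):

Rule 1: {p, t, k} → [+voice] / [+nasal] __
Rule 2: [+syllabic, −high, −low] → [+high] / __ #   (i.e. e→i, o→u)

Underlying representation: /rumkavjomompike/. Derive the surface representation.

rumgavjomombiki

Rule 1 (post-nasal voicing): /k/ is a voiceless stop immediately after the nasal /m/, so it voices to [g]. /p/ is a voiceless stop immediately after the nasal /m/, so it voices to [b]. /rumkavjomompike/ → rumgavjomombike.
Rule 2 (final vowel raising): /e/ is a mid vowel in word-final position, so it raises to [i]. /rumgavjomombike/ → rumgavjomombiki.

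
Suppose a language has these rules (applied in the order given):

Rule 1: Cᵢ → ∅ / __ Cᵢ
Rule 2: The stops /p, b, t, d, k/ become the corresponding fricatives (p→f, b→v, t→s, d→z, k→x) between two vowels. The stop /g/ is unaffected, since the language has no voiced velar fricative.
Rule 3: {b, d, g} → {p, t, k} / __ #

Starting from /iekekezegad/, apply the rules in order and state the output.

iexexezegat

Rule 1 (degemination): no segment meets the environment; /iekekezegad/ is unchanged.
Rule 2 (intervocalic spirantization): /k/ is a stop between vowels /e/ and /e/, so it spirantizes to the fricative [x]. /k/ is a stop between vowels /e/ and /e/, so it spirantizes to the fricative [x]. /iekekezegad/ → iexexezegad.
Rule 3 (final devoicing): /d/ is a voiced stop in word-final position, so it devoices to [t]. /iexexezegad/ → iexexezegat.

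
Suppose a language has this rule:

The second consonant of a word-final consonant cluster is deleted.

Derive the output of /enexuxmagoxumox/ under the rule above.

No segment of /enexuxmagoxumox/ meets the structural description of the rule, so the form surfaces unchanged.

enexuxmagoxumox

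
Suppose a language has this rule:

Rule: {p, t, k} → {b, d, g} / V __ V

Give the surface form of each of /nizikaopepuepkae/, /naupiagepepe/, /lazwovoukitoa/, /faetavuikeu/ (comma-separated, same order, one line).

/nizikaopepuepkae/: /k/ is a voiceless stop between vowels /i/ and /a/, so it voices to [g]. /p/ is a voiceless stop between vowels /o/ and /e/, so it voices to [b]. /p/ is a voiceless stop between vowels /e/ and /u/, so it voices to [b]. → [nizigaobebuepkae].
/naupiagepepe/: /p/ is a voiceless stop between vowels /u/ and /i/, so it voices to [b]. /p/ is a voiceless stop between vowels /e/ and /e/, so it voices to [b]. /p/ is a voiceless stop between vowels /e/ and /e/, so it voices to [b]. → [naubiagebebe].
/lazwovoukitoa/: /k/ is a voiceless stop between vowels /u/ and /i/, so it voices to [g]. /t/ is a voiceless stop between vowels /i/ and /o/, so it voices to [d]. → [lazwovougidoa].
/faetavuikeu/: /t/ is a voiceless stop between vowels /e/ and /a/, so it voices to [d]. /k/ is a voiceless stop between vowels /i/ and /e/, so it voices to [g]. → [faedavuigeu].

nizigaobebuepkae, naubiagebebe, lazwovougidoa, faedavuigeu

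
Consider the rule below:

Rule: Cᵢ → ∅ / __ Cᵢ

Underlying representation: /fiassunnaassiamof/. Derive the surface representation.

fiasunaasiamof

/ss/ is a geminate; the first /s/ deletes.
/nn/ is a geminate; the first /n/ deletes.
/ss/ is a geminate; the first /s/ deletes.
Surface form: [fiasunaasiamof].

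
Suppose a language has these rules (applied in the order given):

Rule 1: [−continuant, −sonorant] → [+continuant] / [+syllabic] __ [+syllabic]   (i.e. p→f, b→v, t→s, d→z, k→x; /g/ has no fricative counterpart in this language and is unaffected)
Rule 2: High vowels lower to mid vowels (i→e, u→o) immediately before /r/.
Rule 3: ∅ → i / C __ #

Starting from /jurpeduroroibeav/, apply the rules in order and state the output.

Rule 1 (intervocalic spirantization): /d/ is a stop between vowels /e/ and /u/, so it spirantizes to the fricative [z]. /b/ is a stop between vowels /i/ and /e/, so it spirantizes to the fricative [v]. /jurpeduroroibeav/ → jurpezuroroiveav.
Rule 2 (pre-rhotic lowering): /u/ is a high vowel immediately before /r/, so it lowers to [o]. /u/ is a high vowel immediately before /r/, so it lowers to [o]. /jurpezuroroiveav/ → jorpezororoiveav.
Rule 3 (final i-epenthesis): the form ends in the consonant /v/, so [i] is inserted word-finally. /jorpezororoiveav/ → jorpezororoiveavi.

jorpezororoiveavi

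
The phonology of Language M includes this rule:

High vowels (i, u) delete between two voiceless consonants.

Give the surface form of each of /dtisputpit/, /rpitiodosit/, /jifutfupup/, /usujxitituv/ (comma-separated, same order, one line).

/dtisputpit/: /i/ is a high vowel flanked by voiceless consonants /t/ and /s/, so it deletes. /u/ is a high vowel flanked by voiceless consonants /p/ and /t/, so it deletes. /i/ is a high vowel flanked by voiceless consonants /p/ and /t/, so it deletes. → [dtsptpt].
/rpitiodosit/: /i/ is a high vowel flanked by voiceless consonants /p/ and /t/, so it deletes. /i/ is a high vowel flanked by voiceless consonants /s/ and /t/, so it deletes. → [rptiodost].
/jifutfupup/: /u/ is a high vowel flanked by voiceless consonants /f/ and /t/, so it deletes. /u/ is a high vowel flanked by voiceless consonants /f/ and /p/, so it deletes. /u/ is a high vowel flanked by voiceless consonants /p/ and /p/, so it deletes. → [jiftfpp].
/usujxitituv/: /i/ is a high vowel flanked by voiceless consonants /x/ and /t/, so it deletes. /i/ is a high vowel flanked by voiceless consonants /t/ and /t/, so it deletes. → [usujxttuv].

dtsptpt, rptiodost, jiftfpp, usujxttuv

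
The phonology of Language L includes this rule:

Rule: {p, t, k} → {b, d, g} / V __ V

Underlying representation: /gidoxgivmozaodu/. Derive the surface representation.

No segment of /gidoxgivmozaodu/ meets the structural description of the rule, so the form surfaces unchanged.

gidoxgivmozaodu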